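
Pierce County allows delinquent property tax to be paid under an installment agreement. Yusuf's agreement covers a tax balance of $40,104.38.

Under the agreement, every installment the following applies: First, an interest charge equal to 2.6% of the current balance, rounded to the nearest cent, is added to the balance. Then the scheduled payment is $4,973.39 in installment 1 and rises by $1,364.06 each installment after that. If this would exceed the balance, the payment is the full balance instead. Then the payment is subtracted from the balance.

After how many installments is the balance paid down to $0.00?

6

Installment 1: $40,104.38 +$1,042.71 interest = $41,147.09; pay $4,973.39 → $36,173.70
Installment 2: $36,173.70 +$940.52 interest = $37,114.22; pay $6,337.45 → $30,776.77
Installment 3: $30,776.77 +$800.20 interest = $31,576.97; pay $7,701.51 → $23,875.46
Installment 4: $23,875.46 +$620.76 interest = $24,496.22; pay $9,065.57 → $15,430.65
Installment 5: $15,430.65 +$401.20 interest = $15,831.85; pay $10,429.63 → $5,402.22
Installment 6: $5,402.22 +$140.46 interest = $5,542.68; pay $5,542.68 → $0.00
Balance reaches $0.00 in installment 6.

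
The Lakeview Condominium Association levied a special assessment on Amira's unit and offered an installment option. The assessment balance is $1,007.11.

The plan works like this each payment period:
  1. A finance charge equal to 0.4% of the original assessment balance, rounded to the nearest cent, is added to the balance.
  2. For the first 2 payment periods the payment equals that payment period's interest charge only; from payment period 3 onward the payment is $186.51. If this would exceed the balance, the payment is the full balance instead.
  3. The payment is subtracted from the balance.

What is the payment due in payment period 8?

$98.74

Payment period 1: $1,007.11 +$4.03 interest = $1,011.14; pay $4.03 → $1,007.11
Payment period 2: $1,007.11 +$4.03 interest = $1,011.14; pay $4.03 → $1,007.11
Payment period 3: $1,007.11 +$4.03 interest = $1,011.14; pay $186.51 → $824.63
Payment period 4: $824.63 +$4.03 interest = $828.66; pay $186.51 → $642.15
Payment period 5: $642.15 +$4.03 interest = $646.18; pay $186.51 → $459.67
Payment period 6: $459.67 +$4.03 interest = $463.70; pay $186.51 → $277.19
Payment period 7: $277.19 +$4.03 interest = $281.22; pay $186.51 → $94.71
Payment period 8: $94.71 +$4.03 interest = $98.74; pay $98.74 → $0.00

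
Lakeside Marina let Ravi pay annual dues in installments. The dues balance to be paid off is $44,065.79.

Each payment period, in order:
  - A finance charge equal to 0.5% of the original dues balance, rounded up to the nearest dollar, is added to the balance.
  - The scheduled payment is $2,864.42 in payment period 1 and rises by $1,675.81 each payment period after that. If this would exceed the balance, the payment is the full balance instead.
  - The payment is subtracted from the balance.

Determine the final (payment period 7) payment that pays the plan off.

Payment period 1: opening $44,065.79; interest $221.00 → $44,286.79; payment $2,864.42; balance $41,422.37
Payment period 2: opening $41,422.37; interest $221.00 → $41,643.37; payment $4,540.23; balance $37,103.14
Payment period 3: opening $37,103.14; interest $221.00 → $37,324.14; payment $6,216.04; balance $31,108.10
Payment period 4: opening $31,108.10; interest $221.00 → $31,329.10; payment $7,891.85; balance $23,437.25
Payment period 5: opening $23,437.25; interest $221.00 → $23,658.25; payment $9,567.66; balance $14,090.59
Payment period 6: opening $14,090.59; interest $221.00 → $14,311.59; payment $11,243.47; balance $3,068.12
Payment period 7: opening $3,068.12; interest $221.00 → $3,289.12; payment $3,289.12; balance $0.00

$3,289.12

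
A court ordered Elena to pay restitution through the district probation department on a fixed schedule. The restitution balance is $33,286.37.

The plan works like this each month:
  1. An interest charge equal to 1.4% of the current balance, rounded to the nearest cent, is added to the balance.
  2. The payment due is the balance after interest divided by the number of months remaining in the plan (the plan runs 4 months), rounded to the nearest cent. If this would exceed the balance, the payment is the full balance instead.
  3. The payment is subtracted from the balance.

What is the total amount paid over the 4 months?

$34,467.81

Month 1: $33,286.37 +$466.01 interest = $33,752.38; pay $8,438.10 → $25,314.28
Month 2: $25,314.28 +$354.40 interest = $25,668.68; pay $8,556.23 → $17,112.45
Month 3: $17,112.45 +$239.57 interest = $17,352.02; pay $8,676.01 → $8,676.01
Month 4: $8,676.01 +$121.46 interest = $8,797.47; pay $8,797.47 → $0.00
Total paid: $34,467.81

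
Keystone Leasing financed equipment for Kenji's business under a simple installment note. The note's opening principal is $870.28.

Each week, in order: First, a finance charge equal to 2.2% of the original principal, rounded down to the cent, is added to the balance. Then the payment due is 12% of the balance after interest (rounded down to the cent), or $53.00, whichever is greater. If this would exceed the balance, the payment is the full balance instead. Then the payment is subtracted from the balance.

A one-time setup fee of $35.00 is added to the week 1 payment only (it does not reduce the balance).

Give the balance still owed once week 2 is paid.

# | Opening | Interest | Payment | Fee | End bal
1 | $870.28 | $19.14 | $106.73 | $35.00 | $782.69
2 | $782.69 | $19.14 | $96.21 | — | $705.62

$705.62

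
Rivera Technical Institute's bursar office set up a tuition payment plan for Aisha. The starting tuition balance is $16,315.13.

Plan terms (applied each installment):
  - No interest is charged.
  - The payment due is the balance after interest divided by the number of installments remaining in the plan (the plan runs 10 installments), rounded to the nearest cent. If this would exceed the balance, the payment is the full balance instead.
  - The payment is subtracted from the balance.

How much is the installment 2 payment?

Installment 1: opening $16,315.13; payment $1,631.51; balance $14,683.62
Installment 2: opening $14,683.62; payment $1,631.51; balance $13,052.11

$1,631.51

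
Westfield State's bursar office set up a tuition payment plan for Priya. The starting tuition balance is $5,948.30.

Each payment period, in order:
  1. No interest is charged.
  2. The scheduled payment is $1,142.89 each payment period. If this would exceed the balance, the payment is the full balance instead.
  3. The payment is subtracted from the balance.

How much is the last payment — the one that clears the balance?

Payment period 1: opening $5,948.30; payment $1,142.89; balance $4,805.41
Payment period 2: opening $4,805.41; payment $1,142.89; balance $3,662.52
Payment period 3: opening $3,662.52; payment $1,142.89; balance $2,519.63
Payment period 4: opening $2,519.63; payment $1,142.89; balance $1,376.74
Payment period 5: opening $1,376.74; payment $1,142.89; balance $233.85
Payment period 6: opening $233.85; payment $233.85; balance $0.00

$233.85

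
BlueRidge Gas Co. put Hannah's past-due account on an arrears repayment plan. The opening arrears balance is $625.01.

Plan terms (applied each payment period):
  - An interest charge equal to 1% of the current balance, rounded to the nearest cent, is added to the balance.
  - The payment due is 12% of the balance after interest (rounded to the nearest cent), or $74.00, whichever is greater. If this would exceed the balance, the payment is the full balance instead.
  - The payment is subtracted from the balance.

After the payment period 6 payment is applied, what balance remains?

$206.38

Payment period 1: opening $625.01; interest $6.25 → $631.26; payment $75.75; balance $555.51
Payment period 2: opening $555.51; interest $5.56 → $561.07; payment $74.00; balance $487.07
Payment period 3: opening $487.07; interest $4.87 → $491.94; payment $74.00; balance $417.94
Payment period 4: opening $417.94; interest $4.18 → $422.12; payment $74.00; balance $348.12
Payment period 5: opening $348.12; interest $3.48 → $351.60; payment $74.00; balance $277.60
Payment period 6: opening $277.60; interest $2.78 → $280.38; payment $74.00; balance $206.38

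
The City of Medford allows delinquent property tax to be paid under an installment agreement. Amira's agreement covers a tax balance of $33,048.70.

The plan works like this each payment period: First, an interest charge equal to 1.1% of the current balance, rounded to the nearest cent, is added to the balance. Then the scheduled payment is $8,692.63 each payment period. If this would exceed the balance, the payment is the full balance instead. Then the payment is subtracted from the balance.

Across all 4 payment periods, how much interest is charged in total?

$900.39

Payment period 1: opening $33,048.70; interest $363.54 → $33,412.24; payment $8,692.63; balance $24,719.61
Payment period 2: opening $24,719.61; interest $271.92 → $24,991.53; payment $8,692.63; balance $16,298.90
Payment period 3: opening $16,298.90; interest $179.29 → $16,478.19; payment $8,692.63; balance $7,785.56
Payment period 4: opening $7,785.56; interest $85.64 → $7,871.20; payment $7,871.20; balance $0.00
Total interest: $363.54 + $271.92 + $179.29 + $85.64 = $900.39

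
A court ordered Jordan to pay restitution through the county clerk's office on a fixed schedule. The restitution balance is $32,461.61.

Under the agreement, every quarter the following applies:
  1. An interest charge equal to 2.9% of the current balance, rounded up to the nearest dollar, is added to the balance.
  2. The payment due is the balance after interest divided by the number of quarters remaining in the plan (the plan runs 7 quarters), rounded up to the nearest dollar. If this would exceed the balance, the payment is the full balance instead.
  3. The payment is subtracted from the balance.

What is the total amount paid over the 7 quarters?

$36,457.61

Quarter 1: opening $32,461.61; interest $942.00 → $33,403.61; payment $4,772.00; balance $28,631.61
Quarter 2: opening $28,631.61; interest $831.00 → $29,462.61; payment $4,911.00; balance $24,551.61
Quarter 3: opening $24,551.61; interest $712.00 → $25,263.61; payment $5,053.00; balance $20,210.61
Quarter 4: opening $20,210.61; interest $587.00 → $20,797.61; payment $5,200.00; balance $15,597.61
Quarter 5: opening $15,597.61; interest $453.00 → $16,050.61; payment $5,351.00; balance $10,699.61
Quarter 6: opening $10,699.61; interest $311.00 → $11,010.61; payment $5,506.00; balance $5,504.61
Quarter 7: opening $5,504.61; interest $160.00 → $5,664.61; payment $5,664.61; balance $0.00
Total paid: $36,457.61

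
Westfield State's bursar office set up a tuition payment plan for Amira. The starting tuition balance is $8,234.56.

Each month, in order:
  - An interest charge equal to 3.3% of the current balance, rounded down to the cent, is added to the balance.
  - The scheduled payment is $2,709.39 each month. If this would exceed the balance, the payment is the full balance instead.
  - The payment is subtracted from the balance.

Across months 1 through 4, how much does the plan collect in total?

$8,828.15

Month 1: $8,234.56 +$271.74 interest = $8,506.30; pay $2,709.39 → $5,796.91
Month 2: $5,796.91 +$191.29 interest = $5,988.20; pay $2,709.39 → $3,278.81
Month 3: $3,278.81 +$108.20 interest = $3,387.01; pay $2,709.39 → $677.62
Month 4: $677.62 +$22.36 interest = $699.98; pay $699.98 → $0.00
Total paid: $8,828.15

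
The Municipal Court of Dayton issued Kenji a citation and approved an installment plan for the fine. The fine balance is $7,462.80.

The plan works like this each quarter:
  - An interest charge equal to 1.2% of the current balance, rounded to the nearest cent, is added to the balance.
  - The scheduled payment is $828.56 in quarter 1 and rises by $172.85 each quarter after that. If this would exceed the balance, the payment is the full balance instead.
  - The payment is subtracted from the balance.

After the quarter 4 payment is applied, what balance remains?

# | Opening | Interest | Payment | End bal
1 | $7,462.80 | $89.55 | $828.56 | $6,723.79
2 | $6,723.79 | $80.69 | $1,001.41 | $5,803.07
3 | $5,803.07 | $69.64 | $1,174.26 | $4,698.45
4 | $4,698.45 | $56.38 | $1,347.11 | $3,407.72

$3,407.72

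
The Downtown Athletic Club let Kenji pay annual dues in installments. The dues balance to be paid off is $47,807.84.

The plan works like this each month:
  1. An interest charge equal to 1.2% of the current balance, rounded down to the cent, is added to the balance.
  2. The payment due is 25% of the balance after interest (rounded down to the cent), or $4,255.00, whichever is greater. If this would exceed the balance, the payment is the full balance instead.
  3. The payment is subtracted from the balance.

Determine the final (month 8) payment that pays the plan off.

$3,567.50

# | Opening | Interest | Payment | End bal
1 | $47,807.84 | $573.69 | $12,095.38 | $36,286.15
2 | $36,286.15 | $435.43 | $9,180.39 | $27,541.19
3 | $27,541.19 | $330.49 | $6,967.92 | $20,903.76
4 | $20,903.76 | $250.84 | $5,288.65 | $15,865.95
5 | $15,865.95 | $190.39 | $4,255.00 | $11,801.34
6 | $11,801.34 | $141.61 | $4,255.00 | $7,687.95
7 | $7,687.95 | $92.25 | $4,255.00 | $3,525.20
8 | $3,525.20 | $42.30 | $3,567.50 | $0.00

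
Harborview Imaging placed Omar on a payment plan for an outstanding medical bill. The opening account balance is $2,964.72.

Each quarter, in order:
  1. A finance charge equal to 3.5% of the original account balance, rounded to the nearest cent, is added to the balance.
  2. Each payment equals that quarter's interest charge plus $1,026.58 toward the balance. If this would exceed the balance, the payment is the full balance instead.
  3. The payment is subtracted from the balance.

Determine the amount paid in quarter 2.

$1,130.35

# | Opening | Interest | Payment | End bal
1 | $2,964.72 | $103.77 | $1,130.35 | $1,938.14
2 | $1,938.14 | $103.77 | $1,130.35 | $911.56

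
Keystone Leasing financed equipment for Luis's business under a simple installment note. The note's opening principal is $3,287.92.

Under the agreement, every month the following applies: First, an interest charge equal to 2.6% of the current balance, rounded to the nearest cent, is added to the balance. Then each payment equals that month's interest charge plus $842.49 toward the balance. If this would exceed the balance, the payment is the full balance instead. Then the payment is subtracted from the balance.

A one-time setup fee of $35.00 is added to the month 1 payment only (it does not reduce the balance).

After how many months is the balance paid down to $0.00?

# | Opening | Interest | Payment | Fee | End bal
1 | $3,287.92 | $85.49 | $927.98 | $35.00 | $2,445.43
2 | $2,445.43 | $63.58 | $906.07 | — | $1,602.94
3 | $1,602.94 | $41.68 | $884.17 | — | $760.45
4 | $760.45 | $19.77 | $780.22 | — | $0.00
Balance reaches $0.00 in month 4.

4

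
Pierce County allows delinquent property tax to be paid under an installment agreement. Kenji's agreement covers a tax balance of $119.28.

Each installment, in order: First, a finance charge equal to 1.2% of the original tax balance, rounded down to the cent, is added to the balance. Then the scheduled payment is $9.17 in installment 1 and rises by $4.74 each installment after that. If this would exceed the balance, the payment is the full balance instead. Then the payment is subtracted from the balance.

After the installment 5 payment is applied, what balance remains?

Installment 1: opening $119.28; interest $1.43 → $120.71; payment $9.17; balance $111.54
Installment 2: opening $111.54; interest $1.43 → $112.97; payment $13.91; balance $99.06
Installment 3: opening $99.06; interest $1.43 → $100.49; payment $18.65; balance $81.84
Installment 4: opening $81.84; interest $1.43 → $83.27; payment $23.39; balance $59.88
Installment 5: opening $59.88; interest $1.43 → $61.31; payment $28.13; balance $33.18

$33.18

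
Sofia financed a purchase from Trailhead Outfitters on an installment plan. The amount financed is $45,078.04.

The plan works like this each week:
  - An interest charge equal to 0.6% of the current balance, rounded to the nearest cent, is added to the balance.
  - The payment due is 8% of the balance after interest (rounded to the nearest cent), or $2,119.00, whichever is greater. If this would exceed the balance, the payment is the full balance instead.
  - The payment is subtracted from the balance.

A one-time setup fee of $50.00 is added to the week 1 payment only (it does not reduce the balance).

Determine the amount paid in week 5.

$2,661.93

Week 1: $45,078.04 +$270.47 interest = $45,348.51; pay $3,627.88 (+ $50.00 fee) → $41,720.63
Week 2: $41,720.63 +$250.32 interest = $41,970.95; pay $3,357.68 → $38,613.27
Week 3: $38,613.27 +$231.68 interest = $38,844.95; pay $3,107.60 → $35,737.35
Week 4: $35,737.35 +$214.42 interest = $35,951.77; pay $2,876.14 → $33,075.63
Week 5: $33,075.63 +$198.45 interest = $33,274.08; pay $2,661.93 → $30,612.15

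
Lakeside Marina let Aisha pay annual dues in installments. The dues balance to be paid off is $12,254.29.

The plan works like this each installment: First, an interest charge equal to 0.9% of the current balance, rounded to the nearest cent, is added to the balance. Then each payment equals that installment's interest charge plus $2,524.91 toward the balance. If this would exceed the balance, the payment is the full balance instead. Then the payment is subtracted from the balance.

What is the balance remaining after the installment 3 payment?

$4,679.56

Installment 1: $12,254.29 +$110.29 interest = $12,364.58; pay $2,635.20 → $9,729.38
Installment 2: $9,729.38 +$87.56 interest = $9,816.94; pay $2,612.47 → $7,204.47
Installment 3: $7,204.47 +$64.84 interest = $7,269.31; pay $2,589.75 → $4,679.56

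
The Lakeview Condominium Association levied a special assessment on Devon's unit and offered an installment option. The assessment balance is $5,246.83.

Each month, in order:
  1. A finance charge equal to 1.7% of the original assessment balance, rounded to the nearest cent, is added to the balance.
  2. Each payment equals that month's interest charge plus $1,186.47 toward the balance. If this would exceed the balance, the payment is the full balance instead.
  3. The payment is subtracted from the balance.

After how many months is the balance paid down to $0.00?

Month 1: opening $5,246.83; interest $89.20 → $5,336.03; payment $1,275.67; balance $4,060.36
Month 2: opening $4,060.36; interest $89.20 → $4,149.56; payment $1,275.67; balance $2,873.89
Month 3: opening $2,873.89; interest $89.20 → $2,963.09; payment $1,275.67; balance $1,687.42
Month 4: opening $1,687.42; interest $89.20 → $1,776.62; payment $1,275.67; balance $500.95
Month 5: opening $500.95; interest $89.20 → $590.15; payment $590.15; balance $0.00
Balance reaches $0.00 in month 5.

5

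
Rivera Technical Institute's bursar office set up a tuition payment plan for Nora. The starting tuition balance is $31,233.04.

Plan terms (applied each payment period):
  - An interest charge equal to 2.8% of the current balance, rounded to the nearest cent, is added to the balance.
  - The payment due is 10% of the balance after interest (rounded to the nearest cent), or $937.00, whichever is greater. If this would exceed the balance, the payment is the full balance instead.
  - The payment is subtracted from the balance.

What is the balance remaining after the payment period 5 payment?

$21,173.49

Payment period 1: opening $31,233.04; interest $874.53 → $32,107.57; payment $3,210.76; balance $28,896.81
Payment period 2: opening $28,896.81; interest $809.11 → $29,705.92; payment $2,970.59; balance $26,735.33
Payment period 3: opening $26,735.33; interest $748.59 → $27,483.92; payment $2,748.39; balance $24,735.53
Payment period 4: opening $24,735.53; interest $692.59 → $25,428.12; payment $2,542.81; balance $22,885.31
Payment period 5: opening $22,885.31; interest $640.79 → $23,526.10; payment $2,352.61; balance $21,173.49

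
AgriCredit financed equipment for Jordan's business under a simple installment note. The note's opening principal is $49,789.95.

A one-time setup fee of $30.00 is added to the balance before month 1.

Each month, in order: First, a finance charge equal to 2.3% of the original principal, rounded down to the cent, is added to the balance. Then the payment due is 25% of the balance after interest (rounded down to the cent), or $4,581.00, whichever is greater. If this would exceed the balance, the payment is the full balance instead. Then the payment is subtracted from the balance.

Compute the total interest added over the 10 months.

Month 1: opening $49,819.95; interest $1,145.16 → $50,965.11; payment $12,741.27; balance $38,223.84
Month 2: opening $38,223.84; interest $1,145.16 → $39,369.00; payment $9,842.25; balance $29,526.75
Month 3: opening $29,526.75; interest $1,145.16 → $30,671.91; payment $7,667.97; balance $23,003.94
Month 4: opening $23,003.94; interest $1,145.16 → $24,149.10; payment $6,037.27; balance $18,111.83
Month 5: opening $18,111.83; interest $1,145.16 → $19,256.99; payment $4,814.24; balance $14,442.75
Month 6: opening $14,442.75; interest $1,145.16 → $15,587.91; payment $4,581.00; balance $11,006.91
Month 7: opening $11,006.91; interest $1,145.16 → $12,152.07; payment $4,581.00; balance $7,571.07
Month 8: opening $7,571.07; interest $1,145.16 → $8,716.23; payment $4,581.00; balance $4,135.23
Month 9: opening $4,135.23; interest $1,145.16 → $5,280.39; payment $4,581.00; balance $699.39
Month 10: opening $699.39; interest $1,145.16 → $1,844.55; payment $1,844.55; balance $0.00
Total interest: $1,145.16 + $1,145.16 + $1,145.16 + $1,145.16 + $1,145.16 + $1,145.16 + $1,145.16 + $1,145.16 + $1,145.16 + $1,145.16 = $11,451.60

$11,451.60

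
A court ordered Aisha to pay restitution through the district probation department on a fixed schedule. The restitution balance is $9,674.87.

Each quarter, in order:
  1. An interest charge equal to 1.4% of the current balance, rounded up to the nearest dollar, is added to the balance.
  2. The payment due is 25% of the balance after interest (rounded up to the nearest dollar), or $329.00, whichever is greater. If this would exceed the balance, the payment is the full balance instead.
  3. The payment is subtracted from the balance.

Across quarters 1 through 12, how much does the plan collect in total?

Quarter 1: opening $9,674.87; interest $136.00 → $9,810.87; payment $2,453.00; balance $7,357.87
Quarter 2: opening $7,357.87; interest $104.00 → $7,461.87; payment $1,866.00; balance $5,595.87
Quarter 3: opening $5,595.87; interest $79.00 → $5,674.87; payment $1,419.00; balance $4,255.87
Quarter 4: opening $4,255.87; interest $60.00 → $4,315.87; payment $1,079.00; balance $3,236.87
Quarter 5: opening $3,236.87; interest $46.00 → $3,282.87; payment $821.00; balance $2,461.87
Quarter 6: opening $2,461.87; interest $35.00 → $2,496.87; payment $625.00; balance $1,871.87
Quarter 7: opening $1,871.87; interest $27.00 → $1,898.87; payment $475.00; balance $1,423.87
Quarter 8: opening $1,423.87; interest $20.00 → $1,443.87; payment $361.00; balance $1,082.87
Quarter 9: opening $1,082.87; interest $16.00 → $1,098.87; payment $329.00; balance $769.87
Quarter 10: opening $769.87; interest $11.00 → $780.87; payment $329.00; balance $451.87
Quarter 11: opening $451.87; interest $7.00 → $458.87; payment $329.00; balance $129.87
Quarter 12: opening $129.87; interest $2.00 → $131.87; payment $131.87; balance $0.00
Total paid: $10,217.87

$10,217.87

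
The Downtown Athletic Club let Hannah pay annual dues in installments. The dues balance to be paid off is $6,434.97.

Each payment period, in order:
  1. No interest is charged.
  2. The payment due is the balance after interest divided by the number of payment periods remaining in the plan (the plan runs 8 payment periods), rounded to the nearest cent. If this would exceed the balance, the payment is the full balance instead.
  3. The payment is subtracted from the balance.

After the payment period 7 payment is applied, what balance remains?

$804.37

# | Opening | Payment | End bal
1 | $6,434.97 | $804.37 | $5,630.60
2 | $5,630.60 | $804.37 | $4,826.23
3 | $4,826.23 | $804.37 | $4,021.86
4 | $4,021.86 | $804.37 | $3,217.49
5 | $3,217.49 | $804.37 | $2,413.12
6 | $2,413.12 | $804.37 | $1,608.75
7 | $1,608.75 | $804.38 | $804.37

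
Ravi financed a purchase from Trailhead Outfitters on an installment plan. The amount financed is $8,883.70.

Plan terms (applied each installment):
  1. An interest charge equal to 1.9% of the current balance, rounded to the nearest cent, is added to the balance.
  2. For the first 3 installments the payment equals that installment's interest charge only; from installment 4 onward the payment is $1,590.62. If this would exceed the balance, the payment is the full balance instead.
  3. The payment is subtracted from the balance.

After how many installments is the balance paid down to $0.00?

Installment 1: opening $8,883.70; interest $168.79 → $9,052.49; payment $168.79; balance $8,883.70
Installment 2: opening $8,883.70; interest $168.79 → $9,052.49; payment $168.79; balance $8,883.70
Installment 3: opening $8,883.70; interest $168.79 → $9,052.49; payment $168.79; balance $8,883.70
Installment 4: opening $8,883.70; interest $168.79 → $9,052.49; payment $1,590.62; balance $7,461.87
Installment 5: opening $7,461.87; interest $141.78 → $7,603.65; payment $1,590.62; balance $6,013.03
Installment 6: opening $6,013.03; interest $114.25 → $6,127.28; payment $1,590.62; balance $4,536.66
Installment 7: opening $4,536.66; interest $86.20 → $4,622.86; payment $1,590.62; balance $3,032.24
Installment 8: opening $3,032.24; interest $57.61 → $3,089.85; payment $1,590.62; balance $1,499.23
Installment 9: opening $1,499.23; interest $28.49 → $1,527.72; payment $1,527.72; balance $0.00
Balance reaches $0.00 in installment 9.

9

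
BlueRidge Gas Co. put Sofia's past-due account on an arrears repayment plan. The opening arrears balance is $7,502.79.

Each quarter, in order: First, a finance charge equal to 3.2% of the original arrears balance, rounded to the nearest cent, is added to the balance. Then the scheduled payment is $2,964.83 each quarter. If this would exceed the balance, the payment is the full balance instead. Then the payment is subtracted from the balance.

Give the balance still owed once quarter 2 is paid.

# | Opening | Interest | Payment | End bal
1 | $7,502.79 | $240.09 | $2,964.83 | $4,778.05
2 | $4,778.05 | $240.09 | $2,964.83 | $2,053.31

$2,053.31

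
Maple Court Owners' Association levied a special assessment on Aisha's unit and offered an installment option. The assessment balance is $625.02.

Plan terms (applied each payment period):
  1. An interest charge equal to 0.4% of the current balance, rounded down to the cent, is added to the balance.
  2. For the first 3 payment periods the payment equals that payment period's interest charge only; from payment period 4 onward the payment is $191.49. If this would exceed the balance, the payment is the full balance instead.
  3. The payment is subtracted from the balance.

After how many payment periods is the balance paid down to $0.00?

Payment period 1: opening $625.02; interest $2.50 → $627.52; payment $2.50; balance $625.02
Payment period 2: opening $625.02; interest $2.50 → $627.52; payment $2.50; balance $625.02
Payment period 3: opening $625.02; interest $2.50 → $627.52; payment $2.50; balance $625.02
Payment period 4: opening $625.02; interest $2.50 → $627.52; payment $191.49; balance $436.03
Payment period 5: opening $436.03; interest $1.74 → $437.77; payment $191.49; balance $246.28
Payment period 6: opening $246.28; interest $0.98 → $247.26; payment $191.49; balance $55.77
Payment period 7: opening $55.77; interest $0.22 → $55.99; payment $55.99; balance $0.00
Balance reaches $0.00 in payment period 7.

7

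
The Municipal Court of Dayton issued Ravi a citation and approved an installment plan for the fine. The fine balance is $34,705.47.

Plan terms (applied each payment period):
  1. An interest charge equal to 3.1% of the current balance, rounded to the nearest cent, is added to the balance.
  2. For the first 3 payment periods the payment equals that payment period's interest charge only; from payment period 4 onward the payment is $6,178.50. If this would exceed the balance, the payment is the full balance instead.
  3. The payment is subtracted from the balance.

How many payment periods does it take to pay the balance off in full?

# | Opening | Interest | Payment | End bal
1 | $34,705.47 | $1,075.87 | $1,075.87 | $34,705.47
2 | $34,705.47 | $1,075.87 | $1,075.87 | $34,705.47
3 | $34,705.47 | $1,075.87 | $1,075.87 | $34,705.47
4 | $34,705.47 | $1,075.87 | $6,178.50 | $29,602.84
5 | $29,602.84 | $917.69 | $6,178.50 | $24,342.03
6 | $24,342.03 | $754.60 | $6,178.50 | $18,918.13
7 | $18,918.13 | $586.46 | $6,178.50 | $13,326.09
8 | $13,326.09 | $413.11 | $6,178.50 | $7,560.70
9 | $7,560.70 | $234.38 | $6,178.50 | $1,616.58
10 | $1,616.58 | $50.11 | $1,666.69 | $0.00
Balance reaches $0.00 in payment period 10.

10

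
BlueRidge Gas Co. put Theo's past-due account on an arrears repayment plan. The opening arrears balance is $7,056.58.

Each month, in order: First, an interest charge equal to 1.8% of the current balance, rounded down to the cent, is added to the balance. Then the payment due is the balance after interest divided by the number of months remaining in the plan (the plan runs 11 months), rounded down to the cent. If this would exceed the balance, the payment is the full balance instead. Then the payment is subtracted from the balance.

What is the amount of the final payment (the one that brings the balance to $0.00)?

$780.59

# | Opening | Interest | Payment | End bal
1 | $7,056.58 | $127.01 | $653.05 | $6,530.54
2 | $6,530.54 | $117.54 | $664.80 | $5,983.28
3 | $5,983.28 | $107.69 | $676.77 | $5,414.20
4 | $5,414.20 | $97.45 | $688.95 | $4,822.70
5 | $4,822.70 | $86.80 | $701.35 | $4,208.15
6 | $4,208.15 | $75.74 | $713.98 | $3,569.91
7 | $3,569.91 | $64.25 | $726.83 | $2,907.33
8 | $2,907.33 | $52.33 | $739.91 | $2,219.75
9 | $2,219.75 | $39.95 | $753.23 | $1,506.47
10 | $1,506.47 | $27.11 | $766.79 | $766.79
11 | $766.79 | $13.80 | $780.59 | $0.00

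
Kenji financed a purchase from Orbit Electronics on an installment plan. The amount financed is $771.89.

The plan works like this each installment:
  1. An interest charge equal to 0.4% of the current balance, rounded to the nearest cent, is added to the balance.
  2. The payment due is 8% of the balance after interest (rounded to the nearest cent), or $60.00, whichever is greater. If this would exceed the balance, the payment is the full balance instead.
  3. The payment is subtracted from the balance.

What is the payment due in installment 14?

Installment 1: opening $771.89; interest $3.09 → $774.98; payment $62.00; balance $712.98
Installment 2: opening $712.98; interest $2.85 → $715.83; payment $60.00; balance $655.83
Installment 3: opening $655.83; interest $2.62 → $658.45; payment $60.00; balance $598.45
Installment 4: opening $598.45; interest $2.39 → $600.84; payment $60.00; balance $540.84
Installment 5: opening $540.84; interest $2.16 → $543.00; payment $60.00; balance $483.00
Installment 6: opening $483.00; interest $1.93 → $484.93; payment $60.00; balance $424.93
Installment 7: opening $424.93; interest $1.70 → $426.63; payment $60.00; balance $366.63
Installment 8: opening $366.63; interest $1.47 → $368.10; payment $60.00; balance $308.10
Installment 9: opening $308.10; interest $1.23 → $309.33; payment $60.00; balance $249.33
Installment 10: opening $249.33; interest $1.00 → $250.33; payment $60.00; balance $190.33
Installment 11: opening $190.33; interest $0.76 → $191.09; payment $60.00; balance $131.09
Installment 12: opening $131.09; interest $0.52 → $131.61; payment $60.00; balance $71.61
Installment 13: opening $71.61; interest $0.29 → $71.90; payment $60.00; balance $11.90
Installment 14: opening $11.90; interest $0.05 → $11.95; payment $11.95; balance $0.00

$11.95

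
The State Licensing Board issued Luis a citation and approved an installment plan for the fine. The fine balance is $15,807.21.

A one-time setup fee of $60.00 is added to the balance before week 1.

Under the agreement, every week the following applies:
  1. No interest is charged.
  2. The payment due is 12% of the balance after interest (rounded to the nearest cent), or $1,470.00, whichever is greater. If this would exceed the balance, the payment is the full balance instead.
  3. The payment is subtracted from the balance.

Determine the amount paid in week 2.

$1,675.58

# | Opening | Payment | End bal
1 | $15,867.21 | $1,904.07 | $13,963.14
2 | $13,963.14 | $1,675.58 | $12,287.56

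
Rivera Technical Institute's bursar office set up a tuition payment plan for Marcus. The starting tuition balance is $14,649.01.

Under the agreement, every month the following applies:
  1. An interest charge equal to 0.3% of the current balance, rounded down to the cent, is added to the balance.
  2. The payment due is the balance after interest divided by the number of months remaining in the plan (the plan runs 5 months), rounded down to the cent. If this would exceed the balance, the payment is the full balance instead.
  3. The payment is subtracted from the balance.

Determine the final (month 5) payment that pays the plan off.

Month 1: opening $14,649.01; interest $43.94 → $14,692.95; payment $2,938.59; balance $11,754.36
Month 2: opening $11,754.36; interest $35.26 → $11,789.62; payment $2,947.40; balance $8,842.22
Month 3: opening $8,842.22; interest $26.52 → $8,868.74; payment $2,956.24; balance $5,912.50
Month 4: opening $5,912.50; interest $17.73 → $5,930.23; payment $2,965.11; balance $2,965.12
Month 5: opening $2,965.12; interest $8.89 → $2,974.01; payment $2,974.01; balance $0.00

$2,974.01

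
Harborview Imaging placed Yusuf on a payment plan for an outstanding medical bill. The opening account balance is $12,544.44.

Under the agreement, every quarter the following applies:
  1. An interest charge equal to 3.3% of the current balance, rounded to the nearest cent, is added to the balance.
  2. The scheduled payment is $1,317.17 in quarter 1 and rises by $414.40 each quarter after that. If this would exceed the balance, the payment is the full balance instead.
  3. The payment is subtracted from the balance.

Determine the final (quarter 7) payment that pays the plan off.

# | Opening | Interest | Payment | End bal
1 | $12,544.44 | $413.97 | $1,317.17 | $11,641.24
2 | $11,641.24 | $384.16 | $1,731.57 | $10,293.83
3 | $10,293.83 | $339.70 | $2,145.97 | $8,487.56
4 | $8,487.56 | $280.09 | $2,560.37 | $6,207.28
5 | $6,207.28 | $204.84 | $2,974.77 | $3,437.35
6 | $3,437.35 | $113.43 | $3,389.17 | $161.61
7 | $161.61 | $5.33 | $166.94 | $0.00

$166.94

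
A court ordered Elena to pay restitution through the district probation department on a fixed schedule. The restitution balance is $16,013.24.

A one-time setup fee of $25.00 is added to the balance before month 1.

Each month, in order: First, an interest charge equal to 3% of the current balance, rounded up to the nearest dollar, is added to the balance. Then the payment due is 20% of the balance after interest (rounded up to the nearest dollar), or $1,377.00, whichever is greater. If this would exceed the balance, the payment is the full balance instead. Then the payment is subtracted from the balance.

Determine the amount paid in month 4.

$1,849.00

# | Opening | Interest | Payment | End bal
1 | $16,038.24 | $482.00 | $3,305.00 | $13,215.24
2 | $13,215.24 | $397.00 | $2,723.00 | $10,889.24
3 | $10,889.24 | $327.00 | $2,244.00 | $8,972.24
4 | $8,972.24 | $270.00 | $1,849.00 | $7,393.24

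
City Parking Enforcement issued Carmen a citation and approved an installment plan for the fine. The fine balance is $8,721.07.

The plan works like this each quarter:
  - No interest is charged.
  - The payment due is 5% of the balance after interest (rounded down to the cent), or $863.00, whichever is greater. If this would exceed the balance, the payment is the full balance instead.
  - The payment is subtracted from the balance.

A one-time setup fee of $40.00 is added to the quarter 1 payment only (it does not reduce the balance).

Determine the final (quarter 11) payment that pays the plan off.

Quarter 1: $8,721.07 − $863.00 (+ $40.00 fee) → $7,858.07
Quarter 2: $7,858.07 − $863.00 → $6,995.07
Quarter 3: $6,995.07 − $863.00 → $6,132.07
Quarter 4: $6,132.07 − $863.00 → $5,269.07
Quarter 5: $5,269.07 − $863.00 → $4,406.07
Quarter 6: $4,406.07 − $863.00 → $3,543.07
Quarter 7: $3,543.07 − $863.00 → $2,680.07
Quarter 8: $2,680.07 − $863.00 → $1,817.07
Quarter 9: $1,817.07 − $863.00 → $954.07
Quarter 10: $954.07 − $863.00 → $91.07
Quarter 11: $91.07 − $91.07 → $0.00

$91.07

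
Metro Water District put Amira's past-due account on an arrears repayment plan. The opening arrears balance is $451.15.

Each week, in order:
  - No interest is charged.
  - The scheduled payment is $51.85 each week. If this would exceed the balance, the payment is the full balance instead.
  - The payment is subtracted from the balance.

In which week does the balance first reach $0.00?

# | Opening | Payment | End bal
1 | $451.15 | $51.85 | $399.30
2 | $399.30 | $51.85 | $347.45
3 | $347.45 | $51.85 | $295.60
4 | $295.60 | $51.85 | $243.75
5 | $243.75 | $51.85 | $191.90
6 | $191.90 | $51.85 | $140.05
7 | $140.05 | $51.85 | $88.20
8 | $88.20 | $51.85 | $36.35
9 | $36.35 | $36.35 | $0.00
Balance reaches $0.00 in week 9.

9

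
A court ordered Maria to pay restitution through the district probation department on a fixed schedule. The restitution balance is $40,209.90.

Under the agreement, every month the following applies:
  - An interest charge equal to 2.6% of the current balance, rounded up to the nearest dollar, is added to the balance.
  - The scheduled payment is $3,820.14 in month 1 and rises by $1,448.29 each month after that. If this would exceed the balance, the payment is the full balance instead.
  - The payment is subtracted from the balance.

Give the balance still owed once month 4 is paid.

$19,831.60

Month 1: opening $40,209.90; interest $1,046.00 → $41,255.90; payment $3,820.14; balance $37,435.76
Month 2: opening $37,435.76; interest $974.00 → $38,409.76; payment $5,268.43; balance $33,141.33
Month 3: opening $33,141.33; interest $862.00 → $34,003.33; payment $6,716.72; balance $27,286.61
Month 4: opening $27,286.61; interest $710.00 → $27,996.61; payment $8,165.01; balance $19,831.60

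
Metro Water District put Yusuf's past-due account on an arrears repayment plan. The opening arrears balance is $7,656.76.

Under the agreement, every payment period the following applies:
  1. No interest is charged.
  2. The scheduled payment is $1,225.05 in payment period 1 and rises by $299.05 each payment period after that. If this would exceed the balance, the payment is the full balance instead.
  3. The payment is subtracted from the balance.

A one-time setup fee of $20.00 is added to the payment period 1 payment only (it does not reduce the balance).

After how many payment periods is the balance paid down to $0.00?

Payment period 1: $7,656.76 − $1,225.05 (+ $20.00 fee) → $6,431.71
Payment period 2: $6,431.71 − $1,524.10 → $4,907.61
Payment period 3: $4,907.61 − $1,823.15 → $3,084.46
Payment period 4: $3,084.46 − $2,122.20 → $962.26
Payment period 5: $962.26 − $962.26 → $0.00
Balance reaches $0.00 in payment period 5.

5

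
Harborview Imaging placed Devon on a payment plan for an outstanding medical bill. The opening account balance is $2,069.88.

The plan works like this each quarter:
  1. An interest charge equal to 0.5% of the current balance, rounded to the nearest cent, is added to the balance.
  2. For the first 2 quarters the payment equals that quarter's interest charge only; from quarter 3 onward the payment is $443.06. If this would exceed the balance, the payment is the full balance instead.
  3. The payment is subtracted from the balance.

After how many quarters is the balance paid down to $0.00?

7

# | Opening | Interest | Payment | End bal
1 | $2,069.88 | $10.35 | $10.35 | $2,069.88
2 | $2,069.88 | $10.35 | $10.35 | $2,069.88
3 | $2,069.88 | $10.35 | $443.06 | $1,637.17
4 | $1,637.17 | $8.19 | $443.06 | $1,202.30
5 | $1,202.30 | $6.01 | $443.06 | $765.25
6 | $765.25 | $3.83 | $443.06 | $326.02
7 | $326.02 | $1.63 | $327.65 | $0.00
Balance reaches $0.00 in quarter 7.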